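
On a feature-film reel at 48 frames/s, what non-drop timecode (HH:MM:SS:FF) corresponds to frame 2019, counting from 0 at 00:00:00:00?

00:00:42:03

2019 ÷ 48 = 42 full seconds, remainder 3 frames.
42 s = 0 h 0 min 42 s.
Timecode: 00:00:42:03.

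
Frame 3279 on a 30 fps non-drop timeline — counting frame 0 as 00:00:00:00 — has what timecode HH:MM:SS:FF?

3279 ÷ 30 = 109 full seconds, remainder 9 frames.
109 s = 0 h 1 min 49 s.
Timecode: 00:01:49:09.

00:01:49:09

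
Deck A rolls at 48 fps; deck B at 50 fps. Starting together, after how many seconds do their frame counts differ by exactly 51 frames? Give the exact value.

The gap grows by |50 − 48| = 2 frames per second.
Time for a 51-frame gap: 51 ÷ (2) = 25.5 s.

25.5 seconds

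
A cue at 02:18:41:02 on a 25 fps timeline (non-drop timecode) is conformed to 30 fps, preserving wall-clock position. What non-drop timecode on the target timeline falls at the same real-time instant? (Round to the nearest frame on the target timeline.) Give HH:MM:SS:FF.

02:18:41:02

Source frame index: (2×3600 + 18×60 + 41) × 25 + 2 = 208027.
Real time: 208027 / (25) = 208027/25 s.
Target frame: (208027/25) × (30) = 1248162/5 ≈ 249632.400 → 249632.
At 30 labels/s: frame 249632 → 02:18:41:02.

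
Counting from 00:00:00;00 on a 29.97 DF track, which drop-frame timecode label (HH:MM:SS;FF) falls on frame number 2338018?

21:40:11;28

Ten DF minutes hold 17982 frames, so frame 2338018 lies in block 130 (frames 2337660–2355641) with 358 frames into that block.
The block's first minute is 1800 frames and the rest 1798 each; 358 frames reaches minute 0, so 130 × 18 + 0 × 2 = 2340 labels have been skipped so far.
Adding those back, label number 2338018 + 2340 = 2340358 at 30 labels/s is 78011 s + 28 f = 21 h 40 min 11 s frame 28, i.e. 21:40:11;28.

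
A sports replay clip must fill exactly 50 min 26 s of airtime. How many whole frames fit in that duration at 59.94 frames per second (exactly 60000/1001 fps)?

50 min 26 s = 3026 s.
Frames = 3026 × 60000/1001 = 181560000/1001 ≈ 181378.6214.
Complete frames: 181378.

181378 frames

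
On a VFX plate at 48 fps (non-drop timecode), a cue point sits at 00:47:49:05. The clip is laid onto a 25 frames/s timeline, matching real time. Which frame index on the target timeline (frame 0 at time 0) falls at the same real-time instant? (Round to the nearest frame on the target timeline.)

frame 71728

Source frame index: (0×3600 + 47×60 + 49) × 48 + 5 = 137717.
Real time: 137717 / (48) = 137717/48 s.
Target frame: (137717/48) × (25) = 3442925/48 ≈ 71727.604 → 71728.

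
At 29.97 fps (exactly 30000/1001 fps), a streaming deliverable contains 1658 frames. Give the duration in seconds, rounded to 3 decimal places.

Running time = 1658 × 1001/30000 = 829829/15000 s ≈ 55.322 s.

55.322 seconds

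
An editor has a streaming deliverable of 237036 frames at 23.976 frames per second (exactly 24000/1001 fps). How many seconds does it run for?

9886.3765 seconds

Running time = 237036 / (24000/1001) = 9886.3765 s.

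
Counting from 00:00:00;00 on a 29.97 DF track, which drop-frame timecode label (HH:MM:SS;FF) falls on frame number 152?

00:00:05;02

Each 10-minute DF block holds 10 × 60 × 30 − 9 × 2 = 17982 frames. 152 ÷ 17982 → 0 full blocks, remainder 152.
Within the partial block the first minute is 1800 frames and each further minute 1798, so 0 further minute boundaries passed. Total skipped labels = 18 × 0 + 2 × 0 = 0.
Non-drop label index = 152 + 0 = 152; at 30 labels/s that is 00:00:05:02, i.e. DF 00:00:05;02.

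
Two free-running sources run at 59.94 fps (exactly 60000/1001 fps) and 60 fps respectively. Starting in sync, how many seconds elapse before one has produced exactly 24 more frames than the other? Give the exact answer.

The gap grows by |60 − 60000/1001| = 60/1001 frames per second.
Time for a 24-frame gap: 24 ÷ (60/1001) = 400.4 s.

400.4 seconds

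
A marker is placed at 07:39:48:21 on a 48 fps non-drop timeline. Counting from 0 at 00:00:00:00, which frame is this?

Total seconds to the label: (7 × 3600 + 39 × 60 + 48) = 27588.
Frame index = 27588 × 48 + 21 = 1324245.

1324245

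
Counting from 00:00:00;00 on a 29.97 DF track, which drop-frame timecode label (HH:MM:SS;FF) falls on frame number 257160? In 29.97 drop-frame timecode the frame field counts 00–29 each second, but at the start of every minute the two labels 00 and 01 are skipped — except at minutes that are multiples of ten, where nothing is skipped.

02:23:00;18

Each 10-minute DF block holds 10 × 60 × 30 − 9 × 2 = 17982 frames. 257160 ÷ 17982 → 14 full blocks, remainder 5412.
Within the partial block the first minute is 1800 frames and each further minute 1798, so 3 further minute boundaries passed. Total skipped labels = 18 × 14 + 2 × 3 = 258.
Non-drop label index = 257160 + 258 = 257418; at 30 labels/s that is 02:23:00:18, i.e. DF 02:23:00;18.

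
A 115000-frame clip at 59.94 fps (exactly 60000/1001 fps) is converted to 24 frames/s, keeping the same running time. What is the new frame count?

Target frames = source frames × (target rate / source rate) = 115000 × (24)/(60000/1001) = 115000 × 1001/2500 = 46046.

46046 frames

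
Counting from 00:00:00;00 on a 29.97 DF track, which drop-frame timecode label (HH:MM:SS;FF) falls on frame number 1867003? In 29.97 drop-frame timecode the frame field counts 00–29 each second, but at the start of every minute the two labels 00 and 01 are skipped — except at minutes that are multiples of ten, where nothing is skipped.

Ten DF minutes hold 17982 frames, so frame 1867003 lies in block 103 (frames 1852146–1870127) with 14857 frames into that block.
The block's first minute is 1800 frames and the rest 1798 each; 14857 frames reaches minute 8, so 103 × 18 + 8 × 2 = 1870 labels have been skipped so far.
Adding those back, label number 1867003 + 1870 = 1868873 at 30 labels/s is 62295 s + 23 f = 17 h 18 min 15 s frame 23, i.e. 17:18:15;23.

17:18:15;23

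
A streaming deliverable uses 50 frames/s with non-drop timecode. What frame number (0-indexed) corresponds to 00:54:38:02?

Total seconds to the label: (0 × 3600 + 54 × 60 + 38) = 3278.
Frame index = 3278 × 50 + 2 = 163902.

frame 163902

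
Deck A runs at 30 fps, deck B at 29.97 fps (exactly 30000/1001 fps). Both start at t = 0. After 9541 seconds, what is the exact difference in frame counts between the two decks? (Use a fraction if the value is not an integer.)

A emits 30 × 9541 = 286230 frames; B emits 30000/1001 × 9541 = 40890000/143.
Difference = 40890/143 frames (≈ 285.9441); B is behind A.

40890/143 frames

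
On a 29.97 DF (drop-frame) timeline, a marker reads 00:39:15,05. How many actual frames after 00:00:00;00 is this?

As if non-drop at 30 labels/s: (0 × 3600 + 39 × 60 + 15) × 30 + 5 = 70655.
Minute boundaries passed: 39; those not divisible by 10: 39 − 3 = 36; dropped labels = 2 × 36 = 72.
Actual frame index = 70655 − 72 = 70583.

70583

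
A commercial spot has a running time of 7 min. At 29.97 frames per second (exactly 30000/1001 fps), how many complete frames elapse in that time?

12587 frames

7 min = 420 s.
Frames = 420 × 30000/1001 = 1800000/143 ≈ 12587.4126.
Complete frames: 12587.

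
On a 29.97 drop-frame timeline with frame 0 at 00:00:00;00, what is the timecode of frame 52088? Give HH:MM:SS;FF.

Ten DF minutes hold 17982 frames, so frame 52088 lies in block 2 (frames 35964–53945) with 16124 frames into that block.
The block's first minute is 1800 frames and the rest 1798 each; 16124 frames reaches minute 8, so 2 × 18 + 8 × 2 = 52 labels have been skipped so far.
Adding those back, label number 52088 + 52 = 52140 at 30 labels/s is 1738 s + 0 f = 0 h 28 min 58 s frame 0, i.e. 00:28:58;00.

00:28:58;00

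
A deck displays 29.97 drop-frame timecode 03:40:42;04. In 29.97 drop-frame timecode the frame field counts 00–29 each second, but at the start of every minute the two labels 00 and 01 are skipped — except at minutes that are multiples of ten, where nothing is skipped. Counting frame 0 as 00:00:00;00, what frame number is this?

As if non-drop at 30 labels/s: (3 × 3600 + 40 × 60 + 42) × 30 + 4 = 397264.
Minute boundaries passed: 220; those not divisible by 10: 220 − 22 = 198; dropped labels = 2 × 198 = 396.
Actual frame index = 397264 − 396 = 396868.

396868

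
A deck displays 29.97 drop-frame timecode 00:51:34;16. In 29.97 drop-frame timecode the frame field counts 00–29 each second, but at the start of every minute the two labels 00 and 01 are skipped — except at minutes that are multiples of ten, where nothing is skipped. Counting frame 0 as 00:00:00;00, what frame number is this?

92744

As if non-drop at 30 labels/s: (0 × 3600 + 51 × 60 + 34) × 30 + 16 = 92836.
Minute boundaries passed: 51; those not divisible by 10: 51 − 5 = 46; dropped labels = 2 × 46 = 92.
Actual frame index = 92836 − 92 = 92744.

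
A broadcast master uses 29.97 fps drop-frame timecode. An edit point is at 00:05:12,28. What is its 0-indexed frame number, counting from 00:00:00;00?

9378

As if non-drop at 30 labels/s: (0 × 3600 + 5 × 60 + 12) × 30 + 28 = 9388.
Minute boundaries passed: 5; those not divisible by 10: 5 − 0 = 5; dropped labels = 2 × 5 = 10.
Actual frame index = 9388 − 10 = 9378.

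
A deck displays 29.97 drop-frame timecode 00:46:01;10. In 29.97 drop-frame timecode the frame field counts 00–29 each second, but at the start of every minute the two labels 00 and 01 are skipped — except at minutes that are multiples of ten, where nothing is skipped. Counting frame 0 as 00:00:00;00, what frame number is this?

Complete 10-minute blocks: 4, each 17982 frames → 71928.
Remaining 6 whole minutes in the current block: 1800 + 5 × 1798 = 10790 frames.
Within the current minute: 1 × 30 + 10 − 2 = 38 (labels ;00/;01 skipped at this minute). Total = 71928 + 10790 + 38 = 82756.

82756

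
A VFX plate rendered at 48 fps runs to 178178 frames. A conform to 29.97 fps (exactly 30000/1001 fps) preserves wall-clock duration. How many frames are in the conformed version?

111250 frames

Target frames = source frames × (target rate / source rate) = 178178 × (30000/1001)/(48) = 178178 × 625/1001 = 111250.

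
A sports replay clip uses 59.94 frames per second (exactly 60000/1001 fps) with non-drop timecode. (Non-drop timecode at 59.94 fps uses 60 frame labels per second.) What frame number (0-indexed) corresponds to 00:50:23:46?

181426

Total seconds to the label: (0 × 3600 + 50 × 60 + 23) = 3023.
Frame index = 3023 × 60 + 46 = 181426.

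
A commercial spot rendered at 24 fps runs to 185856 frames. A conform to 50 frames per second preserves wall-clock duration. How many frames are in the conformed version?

387200 frames

Target frames = source frames × (target rate / source rate) = 185856 × (50)/(24) = 185856 × 25/12 = 387200.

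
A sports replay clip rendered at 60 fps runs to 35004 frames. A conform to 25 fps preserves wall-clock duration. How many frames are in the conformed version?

14585 frames

Target frames = source frames × (target rate / source rate) = 35004 × (25)/(60) = 35004 × 5/12 = 14585.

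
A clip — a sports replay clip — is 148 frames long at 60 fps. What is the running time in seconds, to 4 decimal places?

2.4667 seconds

Running time = 148 × 1/60 = 37/15 s ≈ 2.4667 s.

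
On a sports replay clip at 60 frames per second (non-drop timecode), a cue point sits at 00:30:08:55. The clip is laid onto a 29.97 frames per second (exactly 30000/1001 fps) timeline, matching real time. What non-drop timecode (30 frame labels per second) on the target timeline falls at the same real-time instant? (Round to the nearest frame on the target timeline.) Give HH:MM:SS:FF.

Source frame index: (0×3600 + 30×60 + 8) × 60 + 55 = 108535.
Real time: 108535 / (60) = 21707/12 s.
Target frame: (21707/12) × (30000/1001) = 7752500/143 ≈ 54213.287 → 54213.
At 30 labels/s: frame 54213 → 00:30:07:03.

00:30:07:03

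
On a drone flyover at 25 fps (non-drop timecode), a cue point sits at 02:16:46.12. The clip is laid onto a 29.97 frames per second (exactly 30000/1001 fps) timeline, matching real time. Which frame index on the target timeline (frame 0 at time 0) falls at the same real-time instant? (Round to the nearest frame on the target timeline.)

frame 245948

Source frame index: (2×3600 + 16×60 + 46) × 25 + 12 = 205162.
Real time: 205162 / (25) = 205162/25 s.
Target frame: (205162/25) × (30000/1001) = 246194400/1001 ≈ 245948.452 → 245948.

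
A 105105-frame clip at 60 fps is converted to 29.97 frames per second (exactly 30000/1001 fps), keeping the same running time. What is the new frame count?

Target frames = source frames × (target rate / source rate) = 105105 × (30000/1001)/(60) = 105105 × 500/1001 = 52500.

52500 frames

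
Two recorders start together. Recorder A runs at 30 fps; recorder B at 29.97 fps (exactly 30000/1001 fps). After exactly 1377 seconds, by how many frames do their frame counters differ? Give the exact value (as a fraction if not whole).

A emits 30 × 1377 = 41310 frames; B emits 30000/1001 × 1377 = 41310000/1001.
Difference = 41310/1001 frames (≈ 41.2687); B is behind A.

41310/1001 frames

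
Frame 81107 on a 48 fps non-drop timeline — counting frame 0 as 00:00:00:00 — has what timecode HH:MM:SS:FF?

81107 ÷ 48 = 1689 full seconds, remainder 35 frames.
1689 s = 0 h 28 min 9 s.
Timecode: 00:28:09:35.

00:28:09:35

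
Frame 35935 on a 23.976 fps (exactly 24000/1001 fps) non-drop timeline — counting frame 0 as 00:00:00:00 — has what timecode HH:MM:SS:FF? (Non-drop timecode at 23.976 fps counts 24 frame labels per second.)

00:24:57:07

35935 ÷ 24 = 1497 full seconds, remainder 7 frames.
1497 s = 0 h 24 min 57 s.
Timecode: 00:24:57:07.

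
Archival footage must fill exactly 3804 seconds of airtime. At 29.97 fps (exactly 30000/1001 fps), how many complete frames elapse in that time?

114005 frames

Frames = 3804 × 30000/1001 = 114120000/1001 ≈ 114005.9940.
Complete frames: 114005.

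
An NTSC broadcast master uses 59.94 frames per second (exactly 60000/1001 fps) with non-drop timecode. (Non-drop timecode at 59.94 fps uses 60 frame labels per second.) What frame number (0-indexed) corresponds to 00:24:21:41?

Total seconds to the label: (0 × 3600 + 24 × 60 + 21) = 1461.
Frame index = 1461 × 60 + 41 = 87701.

frame 87701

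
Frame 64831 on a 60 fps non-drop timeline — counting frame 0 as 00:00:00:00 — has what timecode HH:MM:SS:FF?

64831 ÷ 60 = 1080 full seconds, remainder 31 frames.
1080 s = 0 h 18 min 0 s.
Timecode: 00:18:00:31.

00:18:00:31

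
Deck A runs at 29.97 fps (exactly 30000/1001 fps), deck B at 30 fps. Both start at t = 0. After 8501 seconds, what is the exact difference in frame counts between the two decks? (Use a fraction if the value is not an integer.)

255030/1001 frames

A emits 30000/1001 × 8501 = 255030000/1001 frames; B emits 30 × 8501 = 255030.
Difference = 255030/1001 frames (≈ 254.7752); B is ahead of A.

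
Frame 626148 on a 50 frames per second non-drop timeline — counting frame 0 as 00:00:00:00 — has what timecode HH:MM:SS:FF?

626148 ÷ 50 = 12522 full seconds, remainder 48 frames.
12522 s = 3 h 28 min 42 s.
Timecode: 03:28:42:48.

03:28:42:48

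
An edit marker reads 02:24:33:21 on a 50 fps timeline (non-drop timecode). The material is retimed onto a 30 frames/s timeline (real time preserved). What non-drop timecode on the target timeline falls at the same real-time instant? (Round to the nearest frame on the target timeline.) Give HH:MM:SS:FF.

Source frame index: (2×3600 + 24×60 + 33) × 50 + 21 = 433671.
Real time: 433671 / (50) = 433671/50 s.
Target frame: (433671/50) × (30) = 1301013/5 ≈ 260202.600 → 260203.
At 30 labels/s: frame 260203 → 02:24:33:13.

02:24:33:13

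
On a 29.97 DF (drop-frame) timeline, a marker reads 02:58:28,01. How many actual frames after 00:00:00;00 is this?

320919

Complete 10-minute blocks: 17, each 17982 frames → 305694.
Remaining 8 whole minutes in the current block: 1800 + 7 × 1798 = 14386 frames.
Within the current minute: 28 × 30 + 1 − 2 = 839 (labels ;00/;01 skipped at this minute). Total = 305694 + 14386 + 839 = 320919.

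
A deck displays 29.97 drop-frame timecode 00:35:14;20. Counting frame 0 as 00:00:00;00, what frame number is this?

Complete 10-minute blocks: 3, each 17982 frames → 53946.
Remaining 5 whole minutes in the current block: 1800 + 4 × 1798 = 8992 frames.
Within the current minute: 14 × 30 + 20 − 2 = 438 (labels ;00/;01 skipped at this minute). Total = 53946 + 8992 + 438 = 63376.

63376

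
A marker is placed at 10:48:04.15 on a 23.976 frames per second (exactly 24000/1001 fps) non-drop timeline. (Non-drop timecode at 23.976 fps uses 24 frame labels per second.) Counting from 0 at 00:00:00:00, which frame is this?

Total seconds to the label: (10 × 3600 + 48 × 60 + 4) = 38884.
Frame index = 38884 × 24 + 15 = 933231.

frame 933231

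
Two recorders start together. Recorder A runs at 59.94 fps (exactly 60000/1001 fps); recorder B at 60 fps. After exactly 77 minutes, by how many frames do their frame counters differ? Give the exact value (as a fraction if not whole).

3600/13 frames

77 min = 4620 s.
A emits 60000/1001 × 4620 = 3600000/13 frames; B emits 60 × 4620 = 277200.
Difference = 3600/13 frames (≈ 276.9231); B is ahead of A.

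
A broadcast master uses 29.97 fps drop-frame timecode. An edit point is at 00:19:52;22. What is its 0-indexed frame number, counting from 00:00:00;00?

35746

Complete 10-minute blocks: 1, each 17982 frames → 17982.
Remaining 9 whole minutes in the current block: 1800 + 8 × 1798 = 16184 frames.
Within the current minute: 52 × 30 + 22 − 2 = 1580 (labels ;00/;01 skipped at this minute). Total = 17982 + 16184 + 1580 = 35746.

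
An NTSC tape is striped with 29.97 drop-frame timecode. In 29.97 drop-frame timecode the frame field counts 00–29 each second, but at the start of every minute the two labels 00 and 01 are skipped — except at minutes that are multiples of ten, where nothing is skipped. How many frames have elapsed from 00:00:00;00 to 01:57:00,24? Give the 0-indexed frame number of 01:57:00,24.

Complete 10-minute blocks: 11, each 17982 frames → 197802.
Remaining 7 whole minutes in the current block: 1800 + 6 × 1798 = 12588 frames.
Within the current minute: 0 × 30 + 24 − 2 = 22 (labels ;00/;01 skipped at this minute). Total = 197802 + 12588 + 22 = 210412.

210412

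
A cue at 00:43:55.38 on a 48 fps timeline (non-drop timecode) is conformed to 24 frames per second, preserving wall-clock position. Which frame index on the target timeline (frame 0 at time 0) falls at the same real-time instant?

frame 63259

Source frame index: (0×3600 + 43×60 + 55) × 48 + 38 = 126518.
Real time: 126518 / (48) = 63259/24 s.
Target frame: (63259/24) × (24) = 63259.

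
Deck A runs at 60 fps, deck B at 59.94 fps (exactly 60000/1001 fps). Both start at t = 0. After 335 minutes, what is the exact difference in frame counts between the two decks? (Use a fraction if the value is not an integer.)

335 min = 20100 s.
A emits 60 × 20100 = 1206000 frames; B emits 60000/1001 × 20100 = 1206000000/1001.
Difference = 1206000/1001 frames (≈ 1204.7952); B is behind A.

1206000/1001 frames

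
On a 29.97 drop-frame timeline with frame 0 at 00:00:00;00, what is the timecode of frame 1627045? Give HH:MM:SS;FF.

15:04:49;03

Ten DF minutes hold 17982 frames, so frame 1627045 lies in block 90 (frames 1618380–1636361) with 8665 frames into that block.
The block's first minute is 1800 frames and the rest 1798 each; 8665 frames reaches minute 4, so 90 × 18 + 4 × 2 = 1628 labels have been skipped so far.
Adding those back, label number 1627045 + 1628 = 1628673 at 30 labels/s is 54289 s + 3 f = 15 h 4 min 49 s frame 3, i.e. 15:04:49;03.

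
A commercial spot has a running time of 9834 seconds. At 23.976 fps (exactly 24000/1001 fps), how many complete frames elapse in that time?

235780 frames

Frames = 9834 × 24000/1001 = 21456000/91 ≈ 235780.2198.
Complete frames: 235780.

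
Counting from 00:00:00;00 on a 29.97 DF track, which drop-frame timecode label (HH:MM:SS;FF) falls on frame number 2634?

Ten DF minutes hold 17982 frames, so frame 2634 lies in block 0 (frames 0–17981) with 2634 frames into that block.
The block's first minute is 1800 frames and the rest 1798 each; 2634 frames reaches minute 1, so 0 × 18 + 1 × 2 = 2 labels have been skipped so far.
Adding those back, label number 2634 + 2 = 2636 at 30 labels/s is 87 s + 26 f = 0 h 1 min 27 s frame 26, i.e. 00:01:27;26.

00:01:27;26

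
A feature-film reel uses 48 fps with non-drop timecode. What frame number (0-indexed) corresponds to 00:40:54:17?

Total seconds to the label: (0 × 3600 + 40 × 60 + 54) = 2454.
Frame index = 2454 × 48 + 17 = 117809.

frame 117809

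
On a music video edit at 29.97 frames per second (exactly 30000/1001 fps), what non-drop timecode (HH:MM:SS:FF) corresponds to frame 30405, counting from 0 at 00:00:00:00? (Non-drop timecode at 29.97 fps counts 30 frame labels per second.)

30405 ÷ 30 = 1013 full seconds, remainder 15 frames.
1013 s = 0 h 16 min 53 s.
Timecode: 00:16:53:15.

00:16:53:15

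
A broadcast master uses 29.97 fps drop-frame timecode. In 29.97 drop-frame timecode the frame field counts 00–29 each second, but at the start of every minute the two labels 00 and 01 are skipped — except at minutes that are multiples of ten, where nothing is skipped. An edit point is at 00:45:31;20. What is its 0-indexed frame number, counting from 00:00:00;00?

81868

As if non-drop at 30 labels/s: (0 × 3600 + 45 × 60 + 31) × 30 + 20 = 81950.
Minute boundaries passed: 45; those not divisible by 10: 45 − 4 = 41; dropped labels = 2 × 41 = 82.
Actual frame index = 81950 − 82 = 81868.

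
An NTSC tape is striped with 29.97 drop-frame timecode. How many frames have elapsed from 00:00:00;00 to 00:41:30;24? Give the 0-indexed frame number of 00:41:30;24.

74650

As if non-drop at 30 labels/s: (0 × 3600 + 41 × 60 + 30) × 30 + 24 = 74724.
Minute boundaries passed: 41; those not divisible by 10: 41 − 4 = 37; dropped labels = 2 × 37 = 74.
Actual frame index = 74724 − 74 = 74650.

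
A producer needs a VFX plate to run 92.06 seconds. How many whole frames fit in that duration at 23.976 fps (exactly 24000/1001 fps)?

2207 frames

Frames = 92.06 × 24000/1001 = 2209440/1001 ≈ 2207.2328.
Complete frames: 2207.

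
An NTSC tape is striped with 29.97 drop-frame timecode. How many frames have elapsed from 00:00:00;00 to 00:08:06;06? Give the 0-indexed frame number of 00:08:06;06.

Complete 10-minute blocks: 0, each 17982 frames → 0.
Remaining 8 whole minutes in the current block: 1800 + 7 × 1798 = 14386 frames.
Within the current minute: 6 × 30 + 6 − 2 = 184 (labels ;00/;01 skipped at this minute). Total = 0 + 14386 + 184 = 14570.

14570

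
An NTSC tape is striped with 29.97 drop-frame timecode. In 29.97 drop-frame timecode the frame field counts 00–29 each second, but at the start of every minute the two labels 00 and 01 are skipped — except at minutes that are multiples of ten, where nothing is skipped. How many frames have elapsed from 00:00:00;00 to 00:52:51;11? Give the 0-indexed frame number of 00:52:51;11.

95047

Complete 10-minute blocks: 5, each 17982 frames → 89910.
Remaining 2 whole minutes in the current block: 1800 + 1 × 1798 = 3598 frames.
Within the current minute: 51 × 30 + 11 − 2 = 1539 (labels ;00/;01 skipped at this minute). Total = 89910 + 3598 + 1539 = 95047.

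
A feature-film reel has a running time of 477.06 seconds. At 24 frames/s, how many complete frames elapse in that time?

Frames = 477.06 × 24 = 286236/25 ≈ 11449.4400.
Complete frames: 11449.

11449 frames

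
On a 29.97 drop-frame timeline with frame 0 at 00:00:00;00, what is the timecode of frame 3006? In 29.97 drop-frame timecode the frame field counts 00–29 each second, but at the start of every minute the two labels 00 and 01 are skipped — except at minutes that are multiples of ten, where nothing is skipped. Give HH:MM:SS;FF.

00:01:40;08

Ten DF minutes hold 17982 frames, so frame 3006 lies in block 0 (frames 0–17981) with 3006 frames into that block.
The block's first minute is 1800 frames and the rest 1798 each; 3006 frames reaches minute 1, so 0 × 18 + 1 × 2 = 2 labels have been skipped so far.
Adding those back, label number 3006 + 2 = 3008 at 30 labels/s is 100 s + 8 f = 0 h 1 min 40 s frame 8, i.e. 00:01:40;08.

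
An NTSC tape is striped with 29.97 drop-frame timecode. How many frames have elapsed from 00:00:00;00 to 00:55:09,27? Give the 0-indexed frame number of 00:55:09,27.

99197

As if non-drop at 30 labels/s: (0 × 3600 + 55 × 60 + 9) × 30 + 27 = 99297.
Minute boundaries passed: 55; those not divisible by 10: 55 − 5 = 50; dropped labels = 2 × 50 = 100.
Actual frame index = 99297 − 100 = 99197.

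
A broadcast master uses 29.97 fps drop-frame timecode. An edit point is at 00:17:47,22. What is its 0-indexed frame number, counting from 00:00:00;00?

Complete 10-minute blocks: 1, each 17982 frames → 17982.
Remaining 7 whole minutes in the current block: 1800 + 6 × 1798 = 12588 frames.
Within the current minute: 47 × 30 + 22 − 2 = 1430 (labels ;00/;01 skipped at this minute). Total = 17982 + 12588 + 1430 = 32000.

32000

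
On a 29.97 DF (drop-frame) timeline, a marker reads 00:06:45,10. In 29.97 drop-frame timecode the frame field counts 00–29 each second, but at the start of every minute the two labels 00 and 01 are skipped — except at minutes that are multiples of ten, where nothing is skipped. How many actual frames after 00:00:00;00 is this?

Complete 10-minute blocks: 0, each 17982 frames → 0.
Remaining 6 whole minutes in the current block: 1800 + 5 × 1798 = 10790 frames.
Within the current minute: 45 × 30 + 10 − 2 = 1358 (labels ;00/;01 skipped at this minute). Total = 0 + 10790 + 1358 = 12148.

12148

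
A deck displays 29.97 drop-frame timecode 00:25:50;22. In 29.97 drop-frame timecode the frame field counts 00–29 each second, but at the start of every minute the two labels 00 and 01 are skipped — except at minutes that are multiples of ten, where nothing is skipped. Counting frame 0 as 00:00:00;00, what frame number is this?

46476

As if non-drop at 30 labels/s: (0 × 3600 + 25 × 60 + 50) × 30 + 22 = 46522.
Minute boundaries passed: 25; those not divisible by 10: 25 − 2 = 23; dropped labels = 2 × 23 = 46.
Actual frame index = 46522 − 46 = 46476.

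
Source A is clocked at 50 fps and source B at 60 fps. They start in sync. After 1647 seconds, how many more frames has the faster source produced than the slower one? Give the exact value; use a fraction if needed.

16470 frames

A emits 50 × 1647 = 82350 frames; B emits 60 × 1647 = 98820.
Difference = 16470 frames; B is ahead of A.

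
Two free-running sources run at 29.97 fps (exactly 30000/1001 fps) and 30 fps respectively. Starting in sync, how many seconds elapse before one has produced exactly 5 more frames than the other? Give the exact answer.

The gap grows by |30 − 30000/1001| = 30/1001 frames per second.
Time for a 5-frame gap: 5 ÷ (30/1001) = 1001/6 s.

1001/6 seconds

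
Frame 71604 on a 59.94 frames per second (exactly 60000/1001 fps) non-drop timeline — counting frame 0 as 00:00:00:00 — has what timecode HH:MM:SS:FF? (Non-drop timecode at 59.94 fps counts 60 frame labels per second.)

00:19:53:24

71604 ÷ 60 = 1193 full seconds, remainder 24 frames.
1193 s = 0 h 19 min 53 s.
Timecode: 00:19:53:24.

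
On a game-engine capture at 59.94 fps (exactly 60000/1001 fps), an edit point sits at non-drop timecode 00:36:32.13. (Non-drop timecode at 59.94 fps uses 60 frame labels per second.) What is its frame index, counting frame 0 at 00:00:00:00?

frame 131533

Total seconds to the label: (0 × 3600 + 36 × 60 + 32) = 2192.
Frame index = 2192 × 60 + 13 = 131533.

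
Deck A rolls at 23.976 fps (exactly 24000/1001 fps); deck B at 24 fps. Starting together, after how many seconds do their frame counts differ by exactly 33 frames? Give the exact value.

The gap grows by |24 − 24000/1001| = 24/1001 frames per second.
Time for a 33-frame gap: 33 ÷ (24/1001) = 1376.375 s.

1376.375 seconds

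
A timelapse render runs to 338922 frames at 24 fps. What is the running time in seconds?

14121.75 seconds

Running time = 338922 / (24) = 14121.75 s.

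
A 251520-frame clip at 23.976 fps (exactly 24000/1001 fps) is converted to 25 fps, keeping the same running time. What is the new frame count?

262262 frames

Target frames = source frames × (target rate / source rate) = 251520 × (25)/(24000/1001) = 251520 × 1001/960 = 262262.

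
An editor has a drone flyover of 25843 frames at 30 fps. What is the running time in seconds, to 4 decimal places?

861.4333 seconds

Running time = 25843 × 1/30 = 25843/30 s ≈ 861.4333 s.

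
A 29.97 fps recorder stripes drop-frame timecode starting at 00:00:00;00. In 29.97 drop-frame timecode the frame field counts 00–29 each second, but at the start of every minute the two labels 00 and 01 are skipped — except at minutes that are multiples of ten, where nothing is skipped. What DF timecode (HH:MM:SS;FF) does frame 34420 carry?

Ten DF minutes hold 17982 frames, so frame 34420 lies in block 1 (frames 17982–35963) with 16438 frames into that block.
The block's first minute is 1800 frames and the rest 1798 each; 16438 frames reaches minute 9, so 1 × 18 + 9 × 2 = 36 labels have been skipped so far.
Adding those back, label number 34420 + 36 = 34456 at 30 labels/s is 1148 s + 16 f = 0 h 19 min 8 s frame 16, i.e. 00:19:08;16.

00:19:08;16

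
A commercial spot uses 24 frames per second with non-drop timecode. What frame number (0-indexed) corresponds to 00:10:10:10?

Total seconds to the label: (0 × 3600 + 10 × 60 + 10) = 610.
Frame index = 610 × 24 + 10 = 14650.

14650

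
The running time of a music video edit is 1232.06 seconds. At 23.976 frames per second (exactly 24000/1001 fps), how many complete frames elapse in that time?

Frames = 1232.06 × 24000/1001 = 29569440/1001 ≈ 29539.9001.
Complete frames: 29539.

29539 frames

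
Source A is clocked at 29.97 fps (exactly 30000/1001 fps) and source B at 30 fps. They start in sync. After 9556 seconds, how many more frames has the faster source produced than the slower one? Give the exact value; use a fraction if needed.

286680/1001 frames

A emits 30000/1001 × 9556 = 286680000/1001 frames; B emits 30 × 9556 = 286680.
Difference = 286680/1001 frames (≈ 286.3936); B is ahead of A.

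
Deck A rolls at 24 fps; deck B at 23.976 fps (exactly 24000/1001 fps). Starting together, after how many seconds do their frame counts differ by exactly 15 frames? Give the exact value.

625.625 seconds

The gap grows by |24000/1001 − 24| = 24/1001 frames per second.
Time for a 15-frame gap: 15 ÷ (24/1001) = 625.625 s.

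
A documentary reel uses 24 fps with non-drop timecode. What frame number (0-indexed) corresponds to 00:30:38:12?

Total seconds to the label: (0 × 3600 + 30 × 60 + 38) = 1838.
Frame index = 1838 × 24 + 12 = 44124.

44124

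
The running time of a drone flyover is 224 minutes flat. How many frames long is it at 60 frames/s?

224 min = 13440 s.
Frames = 13440 × 60 = 806400.

806400 frames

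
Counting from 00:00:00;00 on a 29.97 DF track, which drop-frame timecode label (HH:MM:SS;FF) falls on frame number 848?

00:00:28;08

Ten DF minutes hold 17982 frames, so frame 848 lies in block 0 (frames 0–17981) with 848 frames into that block.
The block's first minute is 1800 frames and the rest 1798 each; 848 frames reaches minute 0, so 0 × 18 + 0 × 2 = 0 labels have been skipped so far.
Adding those back, label number 848 + 0 = 848 at 30 labels/s is 28 s + 8 f = 0 h 0 min 28 s frame 8, i.e. 00:00:28;08.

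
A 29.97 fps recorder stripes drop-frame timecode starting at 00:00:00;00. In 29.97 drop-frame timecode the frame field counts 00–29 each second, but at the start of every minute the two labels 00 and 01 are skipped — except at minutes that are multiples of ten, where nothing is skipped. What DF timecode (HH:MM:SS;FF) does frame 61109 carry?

Ten DF minutes hold 17982 frames, so frame 61109 lies in block 3 (frames 53946–71927) with 7163 frames into that block.
The block's first minute is 1800 frames and the rest 1798 each; 7163 frames reaches minute 3, so 3 × 18 + 3 × 2 = 60 labels have been skipped so far.
Adding those back, label number 61109 + 60 = 61169 at 30 labels/s is 2038 s + 29 f = 0 h 33 min 58 s frame 29, i.e. 00:33:58;29.

00:33:58;29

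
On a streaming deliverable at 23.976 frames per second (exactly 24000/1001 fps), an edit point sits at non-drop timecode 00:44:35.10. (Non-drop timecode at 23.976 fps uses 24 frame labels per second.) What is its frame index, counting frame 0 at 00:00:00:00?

frame 64210

Total seconds to the label: (0 × 3600 + 44 × 60 + 35) = 2675.
Frame index = 2675 × 24 + 10 = 64210.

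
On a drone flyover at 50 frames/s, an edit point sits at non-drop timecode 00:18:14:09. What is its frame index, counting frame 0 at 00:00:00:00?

Total seconds to the label: (0 × 3600 + 18 × 60 + 14) = 1094.
Frame index = 1094 × 50 + 9 = 54709.

frame 54709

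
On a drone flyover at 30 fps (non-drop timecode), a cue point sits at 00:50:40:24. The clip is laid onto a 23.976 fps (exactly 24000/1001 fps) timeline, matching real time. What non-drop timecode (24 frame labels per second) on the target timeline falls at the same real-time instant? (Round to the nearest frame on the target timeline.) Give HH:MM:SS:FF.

Source frame index: (0×3600 + 50×60 + 40) × 30 + 24 = 91224.
Real time: 91224 / (30) = 15204/5 s.
Target frame: (15204/5) × (24000/1001) = 10425600/143 ≈ 72906.294 → 72906.
At 24 labels/s: frame 72906 → 00:50:37:18.

00:50:37:18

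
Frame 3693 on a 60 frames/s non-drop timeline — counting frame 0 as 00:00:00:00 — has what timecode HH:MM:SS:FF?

3693 ÷ 60 = 61 full seconds, remainder 33 frames.
61 s = 0 h 1 min 1 s.
Timecode: 00:01:01:33.

00:01:01:33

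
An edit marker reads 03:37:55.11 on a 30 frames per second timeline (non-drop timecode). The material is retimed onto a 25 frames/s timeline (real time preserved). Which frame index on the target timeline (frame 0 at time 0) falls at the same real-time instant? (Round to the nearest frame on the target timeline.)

frame 326884

Source frame index: (3×3600 + 37×60 + 55) × 30 + 11 = 392261.
Real time: 392261 / (30) = 392261/30 s.
Target frame: (392261/30) × (25) = 1961305/6 ≈ 326884.167 → 326884.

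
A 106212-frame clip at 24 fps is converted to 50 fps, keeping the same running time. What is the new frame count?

Target frames = source frames × (target rate / source rate) = 106212 × (50)/(24) = 106212 × 25/12 = 221275.

221275 frames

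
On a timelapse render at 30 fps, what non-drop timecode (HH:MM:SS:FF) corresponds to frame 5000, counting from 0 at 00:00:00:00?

5000 ÷ 30 = 166 full seconds, remainder 20 frames.
166 s = 0 h 2 min 46 s.
Timecode: 00:02:46:20.

00:02:46:20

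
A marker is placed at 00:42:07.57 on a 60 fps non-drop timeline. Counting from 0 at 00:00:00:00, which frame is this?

151677

Total seconds to the label: (0 × 3600 + 42 × 60 + 7) = 2527.
Frame index = 2527 × 60 + 57 = 151677.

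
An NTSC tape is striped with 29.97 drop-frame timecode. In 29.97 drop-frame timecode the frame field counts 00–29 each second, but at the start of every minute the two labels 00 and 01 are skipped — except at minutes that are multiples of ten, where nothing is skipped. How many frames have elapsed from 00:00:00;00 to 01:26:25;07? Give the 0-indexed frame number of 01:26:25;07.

As if non-drop at 30 labels/s: (1 × 3600 + 26 × 60 + 25) × 30 + 7 = 155557.
Minute boundaries passed: 86; those not divisible by 10: 86 − 8 = 78; dropped labels = 2 × 78 = 156.
Actual frame index = 155557 − 156 = 155401.

155401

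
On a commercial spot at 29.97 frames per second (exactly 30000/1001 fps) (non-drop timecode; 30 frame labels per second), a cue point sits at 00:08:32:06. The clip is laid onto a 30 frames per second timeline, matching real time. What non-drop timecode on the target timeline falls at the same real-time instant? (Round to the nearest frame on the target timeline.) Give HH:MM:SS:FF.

00:08:32:21

Source frame index: (0×3600 + 8×60 + 32) × 30 + 6 = 15366.
Real time: 15366 / (30000/1001) = 2563561/5000 s.
Target frame: (2563561/5000) × (30) = 7690683/500 ≈ 15381.366 → 15381.
At 30 labels/s: frame 15381 → 00:08:32:21.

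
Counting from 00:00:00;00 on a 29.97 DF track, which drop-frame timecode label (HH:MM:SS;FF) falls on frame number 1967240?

18:14:00;10

Ten DF minutes hold 17982 frames, so frame 1967240 lies in block 109 (frames 1960038–1978019) with 7202 frames into that block.
The block's first minute is 1800 frames and the rest 1798 each; 7202 frames reaches minute 4, so 109 × 18 + 4 × 2 = 1970 labels have been skipped so far.
Adding those back, label number 1967240 + 1970 = 1969210 at 30 labels/s is 65640 s + 10 f = 18 h 14 min 0 s frame 10, i.e. 18:14:00;10.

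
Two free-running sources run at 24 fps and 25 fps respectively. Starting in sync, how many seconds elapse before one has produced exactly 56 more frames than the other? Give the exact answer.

The gap grows by |25 − 24| = 1 frame per second.
Time for a 56-frame gap: 56 ÷ (1) = 56 s.

56 seconds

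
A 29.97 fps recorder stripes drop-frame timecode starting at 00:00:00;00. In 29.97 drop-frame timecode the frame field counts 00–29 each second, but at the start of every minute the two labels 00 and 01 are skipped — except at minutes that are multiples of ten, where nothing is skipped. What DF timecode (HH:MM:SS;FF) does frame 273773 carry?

02:32:14;27

Ten DF minutes hold 17982 frames, so frame 273773 lies in block 15 (frames 269730–287711) with 4043 frames into that block.
The block's first minute is 1800 frames and the rest 1798 each; 4043 frames reaches minute 2, so 15 × 18 + 2 × 2 = 274 labels have been skipped so far.
Adding those back, label number 273773 + 274 = 274047 at 30 labels/s is 9134 s + 27 f = 2 h 32 min 14 s frame 27, i.e. 02:32:14;27.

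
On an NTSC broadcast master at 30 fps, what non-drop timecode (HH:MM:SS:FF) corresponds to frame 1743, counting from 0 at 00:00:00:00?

1743 ÷ 30 = 58 full seconds, remainder 3 frames.
58 s = 0 h 0 min 58 s.
Timecode: 00:00:58:03.

00:00:58:03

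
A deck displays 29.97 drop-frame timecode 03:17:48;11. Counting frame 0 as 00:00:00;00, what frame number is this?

Complete 10-minute blocks: 19, each 17982 frames → 341658.
Remaining 7 whole minutes in the current block: 1800 + 6 × 1798 = 12588 frames.
Within the current minute: 48 × 30 + 11 − 2 = 1449 (labels ;00/;01 skipped at this minute). Total = 341658 + 12588 + 1449 = 355695.

355695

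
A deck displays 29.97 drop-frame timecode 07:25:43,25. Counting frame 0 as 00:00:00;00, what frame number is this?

801513

Complete 10-minute blocks: 44, each 17982 frames → 791208.
Remaining 5 whole minutes in the current block: 1800 + 4 × 1798 = 8992 frames.
Within the current minute: 43 × 30 + 25 − 2 = 1313 (labels ;00/;01 skipped at this minute). Total = 791208 + 8992 + 1313 = 801513.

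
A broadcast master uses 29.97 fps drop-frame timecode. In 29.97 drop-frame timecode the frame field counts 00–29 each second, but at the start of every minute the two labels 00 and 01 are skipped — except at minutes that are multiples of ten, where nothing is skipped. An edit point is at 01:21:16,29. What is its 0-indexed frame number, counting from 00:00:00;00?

Complete 10-minute blocks: 8, each 17982 frames → 143856.
Remaining 1 whole minute in the current block: 1800 + 0 × 1798 = 1800 frames.
Within the current minute: 16 × 30 + 29 − 2 = 507 (labels ;00/;01 skipped at this minute). Total = 143856 + 1800 + 507 = 146163.

146163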